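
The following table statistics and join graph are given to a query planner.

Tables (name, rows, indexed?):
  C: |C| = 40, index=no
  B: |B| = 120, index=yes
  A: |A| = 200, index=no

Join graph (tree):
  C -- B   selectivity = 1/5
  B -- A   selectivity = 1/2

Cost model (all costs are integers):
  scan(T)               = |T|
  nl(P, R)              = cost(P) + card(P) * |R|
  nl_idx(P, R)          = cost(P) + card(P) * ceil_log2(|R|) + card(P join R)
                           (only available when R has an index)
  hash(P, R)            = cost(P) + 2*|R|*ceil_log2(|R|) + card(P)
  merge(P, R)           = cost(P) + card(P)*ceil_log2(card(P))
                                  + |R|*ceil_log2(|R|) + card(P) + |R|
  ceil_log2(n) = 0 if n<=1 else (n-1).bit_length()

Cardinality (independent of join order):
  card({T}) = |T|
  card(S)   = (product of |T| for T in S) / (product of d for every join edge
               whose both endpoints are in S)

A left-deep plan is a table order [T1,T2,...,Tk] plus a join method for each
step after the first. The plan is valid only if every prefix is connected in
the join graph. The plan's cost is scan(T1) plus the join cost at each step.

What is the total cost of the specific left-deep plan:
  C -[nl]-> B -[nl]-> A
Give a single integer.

196840

step 1: scan C: cost=40, card=40
step 2: join B via nl
    card(P join B) = 40*120/(5) = 960
    cost = 40 + 40*120 = 4840
step 3: join A via nl
    card(P join A) = 960*200/(2) = 96000
    cost = 4840 + 960*200 = 196840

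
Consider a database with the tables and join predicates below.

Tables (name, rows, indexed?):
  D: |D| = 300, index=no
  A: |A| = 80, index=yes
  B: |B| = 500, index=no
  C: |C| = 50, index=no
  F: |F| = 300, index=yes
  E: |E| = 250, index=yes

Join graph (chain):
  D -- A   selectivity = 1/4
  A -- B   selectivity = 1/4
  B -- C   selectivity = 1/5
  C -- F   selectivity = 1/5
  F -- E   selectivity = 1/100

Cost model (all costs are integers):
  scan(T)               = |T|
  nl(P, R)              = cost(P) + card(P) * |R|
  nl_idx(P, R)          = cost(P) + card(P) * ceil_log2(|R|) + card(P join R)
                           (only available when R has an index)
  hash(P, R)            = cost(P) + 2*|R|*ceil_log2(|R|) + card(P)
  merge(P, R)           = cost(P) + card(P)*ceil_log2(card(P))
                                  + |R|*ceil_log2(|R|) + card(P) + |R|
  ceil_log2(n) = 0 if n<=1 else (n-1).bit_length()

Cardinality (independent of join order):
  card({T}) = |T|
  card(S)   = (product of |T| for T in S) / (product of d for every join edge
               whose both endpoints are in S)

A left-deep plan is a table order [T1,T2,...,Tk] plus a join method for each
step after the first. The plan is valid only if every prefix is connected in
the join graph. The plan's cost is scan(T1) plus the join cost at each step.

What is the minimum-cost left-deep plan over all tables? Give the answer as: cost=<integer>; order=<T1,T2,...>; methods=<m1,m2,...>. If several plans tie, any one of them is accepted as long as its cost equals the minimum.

cost=15777620; order=E,F,C,B,A,D; methods=nl_idx,hash,hash,hash,hash

Selinger DP (subsets sized 1..n):
  {D}: scan cost=300, card=300
  {A}: scan cost=80, card=80
  {B}: scan cost=500, card=500
  {C}: scan cost=50, card=50
  {F}: scan cost=300, card=300
  {E}: scan cost=250, card=250
  {AD}: card=6000; try (A,hash)→1720, (D,merge)→3720, (A,merge)→3940, (D,hash)→5560, (A,nl_idx)→8400, (D,nl)→24080 …(+1); best=1720 via (A,hash)
  {AB}: card=10000; try (A,hash)→2120, (B,merge)→5720, (A,merge)→6140, (B,hash)→9160, (A,nl_idx)→14000, (B,nl)→40080 …(+1); best=2120 via (A,hash)
  {BC}: card=5000; try (C,hash)→1600, (B,merge)→5400, (C,merge)→5850, (B,hash)→9100, (B,nl)→25050, (C,nl)→25500; best=1600 via (C,hash)
  {CF}: card=3000; try (C,hash)→1200, (F,merge)→3400, (F,nl_idx)→3500, (C,merge)→3650, (F,hash)→5500, (F,nl)→15050 …(+1); best=1200 via (C,hash)
  {EF}: card=750; try (F,nl_idx)→3250, (E,nl_idx)→3450, (E,hash)→4600, (F,merge)→5500, (E,merge)→5550, (F,hash)→5900 …(+2); best=3250 via (F,nl_idx)
  {ABD}: card=750000; try (B,hash)→16720, (D,hash)→17520, (B,merge)→90720, (D,merge)→155120, (B,nl)→3001720, (D,nl)→3002120; best=16720 via (B,hash)
  {ABC}: card=100000; try (A,hash)→7720, (C,hash)→12720, (A,merge)→72240, (A,nl_idx)→136600, (C,merge)→152470, (A,nl)→401600 …(+1); best=7720 via (A,hash)
  {BCF}: card=300000; try (F,hash)→12000, (B,hash)→13200, (B,merge)→45200, (F,merge)→74600, (F,nl_idx)→346600, (B,nl)→1501200 …(+1); best=12000 via (F,hash)
  {CEF}: card=7500; try (C,hash)→4600, (E,hash)→8200, (C,merge)→11850, (E,nl_idx)→32700, (C,nl)→40750, (E,merge)→42450 …(+1); best=4600 via (C,hash)
  {ABCD}: card=7500000; try (D,hash)→113120, (C,hash)→767320, (D,merge)→1810720, (C,merge)→15767070, (D,nl)→30007720, (C,nl)→37516720; best=113120 via (D,hash)
  {ABCF}: card=6000000; try (F,hash)→113120, (A,hash)→313120, (F,merge)→1810720, (A,merge)→6012640, (F,nl_idx)→6907720, (A,nl_idx)→8112000 …(+2); best=113120 via (F,hash)
  {BCEF}: card=750000; try (B,hash)→21100, (B,merge)→114600, (E,hash)→316000, (E,nl_idx)→3162000, (B,nl)→3754600, (E,merge)→6014250 …(+1); best=21100 via (B,hash)
  {ABCDF}: card=450000000; try (D,hash)→6118520, (F,hash)→7618520, (D,merge)→144116120, (F,merge)→180116120, (F,nl_idx)→517613120, (D,nl)→1800113120 …(+1); best=6118520 via (D,hash)
  {ABCEF}: card=15000000; try (A,hash)→772220, (E,hash)→6117120, (A,merge)→15771740, (A,nl_idx)→20271100, (A,nl)→60021100, (E,nl_idx)→63113120 …(+2); best=772220 via (A,hash)
  {ABCDEF}: card=1125000000; try (D,hash)→15777620, (D,merge)→375775220, (E,hash)→456122520, (D,nl)→4500772220, (E,nl_idx)→4731118520, (E,merge)→13506120770 …(+1); best=15777620 via (D,hash)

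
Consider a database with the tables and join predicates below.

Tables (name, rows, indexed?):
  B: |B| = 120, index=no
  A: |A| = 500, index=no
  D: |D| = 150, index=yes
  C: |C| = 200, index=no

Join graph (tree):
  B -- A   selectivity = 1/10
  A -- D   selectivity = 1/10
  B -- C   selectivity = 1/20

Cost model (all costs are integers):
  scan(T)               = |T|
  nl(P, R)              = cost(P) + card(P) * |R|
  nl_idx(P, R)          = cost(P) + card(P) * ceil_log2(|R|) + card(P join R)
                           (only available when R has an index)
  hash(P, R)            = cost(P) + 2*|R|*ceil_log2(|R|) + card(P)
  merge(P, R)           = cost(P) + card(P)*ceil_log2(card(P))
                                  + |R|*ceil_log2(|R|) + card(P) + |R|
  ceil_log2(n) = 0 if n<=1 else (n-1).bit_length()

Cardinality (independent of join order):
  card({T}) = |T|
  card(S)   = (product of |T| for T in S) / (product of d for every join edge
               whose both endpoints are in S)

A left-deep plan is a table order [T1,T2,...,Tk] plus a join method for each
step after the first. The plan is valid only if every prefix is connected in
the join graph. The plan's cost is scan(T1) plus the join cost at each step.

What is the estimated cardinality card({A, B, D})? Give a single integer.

90000

Tables in S: A(500), B(120), D(150)
Edges inside S: B-A(d=10), A-D(d=10)
numerator = 500 * 120 * 150 = 9000000
denominator = 10 * 10 = 100
card(S) = 9000000 / 100 = 90000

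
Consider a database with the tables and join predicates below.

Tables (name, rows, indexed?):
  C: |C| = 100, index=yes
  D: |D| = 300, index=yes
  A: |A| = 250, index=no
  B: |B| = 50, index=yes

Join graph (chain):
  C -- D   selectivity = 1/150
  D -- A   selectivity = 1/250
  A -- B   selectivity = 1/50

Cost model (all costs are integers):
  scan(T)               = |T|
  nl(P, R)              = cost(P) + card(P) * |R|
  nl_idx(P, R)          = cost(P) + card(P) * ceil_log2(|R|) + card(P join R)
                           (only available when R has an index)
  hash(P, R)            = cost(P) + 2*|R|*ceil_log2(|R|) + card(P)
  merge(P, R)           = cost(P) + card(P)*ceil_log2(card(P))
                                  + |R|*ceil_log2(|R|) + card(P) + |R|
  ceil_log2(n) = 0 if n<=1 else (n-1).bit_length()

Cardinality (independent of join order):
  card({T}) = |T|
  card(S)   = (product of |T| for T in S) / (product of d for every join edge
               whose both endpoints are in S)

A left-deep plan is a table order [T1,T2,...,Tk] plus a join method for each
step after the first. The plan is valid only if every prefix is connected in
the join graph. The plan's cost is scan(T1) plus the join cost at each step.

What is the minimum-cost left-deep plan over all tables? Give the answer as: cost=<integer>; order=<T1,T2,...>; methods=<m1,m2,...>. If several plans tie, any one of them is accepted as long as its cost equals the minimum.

cost=5300; order=A,D,C,B; methods=nl_idx,hash,hash

Selinger DP (subsets sized 1..n):
  {C}: scan cost=100, card=100
  {D}: scan cost=300, card=300
  {A}: scan cost=250, card=250
  {B}: scan cost=50, card=50
  {CD}: card=200; try (D,nl_idx)→1200, (C,hash)→2000, (C,nl_idx)→2600, (D,merge)→3900, (C,merge)→4100, (D,hash)→5600 …(+2); best=1200 via (D,nl_idx)
  {AD}: card=300; try (D,nl_idx)→2800, (A,hash)→4600, (D,merge)→5500, (A,merge)→5550, (D,hash)→5900, (D,nl)→75250 …(+1); best=2800 via (D,nl_idx)
  {AB}: card=250; try (B,hash)→1100, (B,nl_idx)→2000, (A,merge)→2650, (B,merge)→2850, (A,hash)→4100, (A,nl)→12550 …(+1); best=1100 via (B,hash)
  {ACD}: card=200; try (C,hash)→4500, (C,nl_idx)→5100, (A,merge)→5250, (A,hash)→5400, (C,merge)→6600, (C,nl)→32800 …(+1); best=4500 via (C,hash)
  {ABD}: card=300; try (D,nl_idx)→3650, (B,hash)→3700, (B,nl_idx)→4900, (B,merge)→6150, (D,merge)→6350, (D,hash)→6750 …(+2); best=3650 via (D,nl_idx)
  {ABCD}: card=200; try (B,hash)→5300, (C,hash)→5350, (B,nl_idx)→5900, (C,nl_idx)→5950, (B,merge)→6650, (C,merge)→7450 …(+2); best=5300 via (B,hash)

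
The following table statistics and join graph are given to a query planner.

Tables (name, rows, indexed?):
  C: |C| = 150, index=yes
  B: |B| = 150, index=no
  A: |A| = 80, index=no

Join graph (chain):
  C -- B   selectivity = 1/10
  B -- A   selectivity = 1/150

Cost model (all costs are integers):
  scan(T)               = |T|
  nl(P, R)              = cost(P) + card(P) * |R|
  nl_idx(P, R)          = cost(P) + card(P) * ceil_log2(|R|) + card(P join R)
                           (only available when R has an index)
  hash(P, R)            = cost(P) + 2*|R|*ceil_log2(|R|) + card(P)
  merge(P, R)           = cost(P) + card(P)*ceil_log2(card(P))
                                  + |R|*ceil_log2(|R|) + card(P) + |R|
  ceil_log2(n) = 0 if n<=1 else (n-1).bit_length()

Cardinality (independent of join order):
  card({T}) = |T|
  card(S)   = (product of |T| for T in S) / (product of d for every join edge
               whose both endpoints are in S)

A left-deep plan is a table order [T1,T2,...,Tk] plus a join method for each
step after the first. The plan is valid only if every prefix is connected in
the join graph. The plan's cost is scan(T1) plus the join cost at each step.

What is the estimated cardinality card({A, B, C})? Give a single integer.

1200

Tables in S: A(80), B(150), C(150)
Edges inside S: C-B(d=10), B-A(d=150)
numerator = 80 * 150 * 150 = 1800000
denominator = 10 * 150 = 1500
card(S) = 1800000 / 1500 = 1200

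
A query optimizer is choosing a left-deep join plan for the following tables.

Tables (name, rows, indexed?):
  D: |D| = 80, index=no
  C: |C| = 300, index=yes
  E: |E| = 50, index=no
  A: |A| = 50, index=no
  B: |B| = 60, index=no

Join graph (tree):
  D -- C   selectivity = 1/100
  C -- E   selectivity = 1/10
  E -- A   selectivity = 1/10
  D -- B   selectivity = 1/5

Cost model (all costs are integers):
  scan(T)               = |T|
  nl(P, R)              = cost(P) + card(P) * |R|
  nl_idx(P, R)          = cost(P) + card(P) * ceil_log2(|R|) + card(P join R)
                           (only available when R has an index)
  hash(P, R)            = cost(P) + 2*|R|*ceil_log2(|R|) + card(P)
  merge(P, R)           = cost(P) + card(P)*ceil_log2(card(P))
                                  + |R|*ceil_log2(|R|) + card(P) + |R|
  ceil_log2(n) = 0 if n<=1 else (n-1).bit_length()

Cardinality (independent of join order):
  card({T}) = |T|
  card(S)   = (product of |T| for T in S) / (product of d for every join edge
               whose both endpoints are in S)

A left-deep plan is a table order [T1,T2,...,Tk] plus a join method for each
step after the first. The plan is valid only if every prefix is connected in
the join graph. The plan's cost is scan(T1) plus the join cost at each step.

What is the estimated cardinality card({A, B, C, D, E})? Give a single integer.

Tables in S: A(50), B(60), C(300), D(80), E(50)
Edges inside S: D-C(d=100), C-E(d=10), E-A(d=10), D-B(d=5)
numerator = 50 * 60 * 300 * 80 * 50 = 3600000000
denominator = 100 * 10 * 10 * 5 = 50000
card(S) = 3600000000 / 50000 = 72000

72000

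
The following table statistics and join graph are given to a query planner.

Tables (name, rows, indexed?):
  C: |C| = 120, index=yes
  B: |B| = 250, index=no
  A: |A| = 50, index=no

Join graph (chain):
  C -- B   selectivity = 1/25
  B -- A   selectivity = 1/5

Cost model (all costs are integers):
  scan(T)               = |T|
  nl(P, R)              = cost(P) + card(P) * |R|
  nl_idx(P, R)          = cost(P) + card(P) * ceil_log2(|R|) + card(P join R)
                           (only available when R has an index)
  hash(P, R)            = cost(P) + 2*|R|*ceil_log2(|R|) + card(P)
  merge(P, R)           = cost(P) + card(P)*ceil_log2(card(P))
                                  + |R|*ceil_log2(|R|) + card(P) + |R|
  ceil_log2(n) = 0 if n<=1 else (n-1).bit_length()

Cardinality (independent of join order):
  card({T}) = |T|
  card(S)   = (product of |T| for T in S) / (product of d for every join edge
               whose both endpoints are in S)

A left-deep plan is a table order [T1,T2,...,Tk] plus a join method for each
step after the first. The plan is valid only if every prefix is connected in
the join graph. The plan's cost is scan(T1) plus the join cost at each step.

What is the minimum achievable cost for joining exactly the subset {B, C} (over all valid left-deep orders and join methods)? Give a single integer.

Selinger DP over subsets of {B,C}:
  {C}: scan cost=120, card=120
  {B}: scan cost=250, card=250
  {BC}: card=1200; try (C,hash)→2180, (C,nl_idx)→3200, (B,merge)→3330, (C,merge)→3460, (B,hash)→4240, (B,nl)→30120 …(+1); best=2180 via (C,hash)

2180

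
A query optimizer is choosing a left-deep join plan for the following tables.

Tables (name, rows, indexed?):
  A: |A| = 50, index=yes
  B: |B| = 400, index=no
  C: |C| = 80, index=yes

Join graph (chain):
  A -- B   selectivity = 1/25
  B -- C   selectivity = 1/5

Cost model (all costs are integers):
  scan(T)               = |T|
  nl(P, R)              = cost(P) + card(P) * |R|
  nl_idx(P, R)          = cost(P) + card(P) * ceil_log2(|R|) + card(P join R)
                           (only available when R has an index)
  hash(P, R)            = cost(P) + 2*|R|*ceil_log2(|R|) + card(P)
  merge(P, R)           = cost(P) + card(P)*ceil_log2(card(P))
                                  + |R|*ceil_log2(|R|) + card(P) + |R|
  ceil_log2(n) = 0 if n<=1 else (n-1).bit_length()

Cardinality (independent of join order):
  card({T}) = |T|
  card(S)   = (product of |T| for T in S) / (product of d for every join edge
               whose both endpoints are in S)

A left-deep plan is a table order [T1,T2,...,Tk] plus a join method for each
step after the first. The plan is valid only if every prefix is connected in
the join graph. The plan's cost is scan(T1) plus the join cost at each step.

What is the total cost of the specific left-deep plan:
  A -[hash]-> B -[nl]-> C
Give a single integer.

71300

step 1: scan A: cost=50, card=50
step 2: join B via hash
    card(P join B) = 50*400/(25) = 800
    cost = 50 + 2*400*9 + 50 = 7300
step 3: join C via nl
    card(P join C) = 800*80/(5) = 12800
    cost = 7300 + 800*80 = 71300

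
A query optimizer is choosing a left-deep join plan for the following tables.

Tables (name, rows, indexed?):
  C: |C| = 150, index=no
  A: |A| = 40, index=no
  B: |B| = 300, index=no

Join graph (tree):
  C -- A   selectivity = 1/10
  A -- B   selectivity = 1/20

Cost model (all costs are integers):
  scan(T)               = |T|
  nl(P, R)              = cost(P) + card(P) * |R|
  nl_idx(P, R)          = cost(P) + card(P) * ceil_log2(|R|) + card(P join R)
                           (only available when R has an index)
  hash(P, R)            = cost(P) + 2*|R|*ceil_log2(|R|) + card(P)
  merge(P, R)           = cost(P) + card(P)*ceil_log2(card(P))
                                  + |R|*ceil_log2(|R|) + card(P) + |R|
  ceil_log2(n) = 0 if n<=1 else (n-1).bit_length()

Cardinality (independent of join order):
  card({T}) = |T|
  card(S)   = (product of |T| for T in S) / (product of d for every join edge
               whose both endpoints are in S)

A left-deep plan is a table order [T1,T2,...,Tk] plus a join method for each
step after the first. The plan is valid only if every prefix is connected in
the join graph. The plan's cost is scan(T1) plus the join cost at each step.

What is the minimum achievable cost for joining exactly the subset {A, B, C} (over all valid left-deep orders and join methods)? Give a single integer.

4080

Selinger DP over subsets of {A,B,C}:
  {C}: scan cost=150, card=150
  {A}: scan cost=40, card=40
  {B}: scan cost=300, card=300
  {AC}: card=600; try (A,hash)→780, (C,merge)→1670, (A,merge)→1780, (C,hash)→2480, (C,nl)→6040, (A,nl)→6150; best=780 via (A,hash)
  {AB}: card=600; try (A,hash)→1080, (B,merge)→3320, (A,merge)→3580, (B,hash)→5480, (B,nl)→12040, (A,nl)→12300; best=1080 via (A,hash)
  {ABC}: card=9000; try (C,hash)→4080, (B,hash)→6780, (C,merge)→9030, (B,merge)→10380, (C,nl)→91080, (B,nl)→180780; best=4080 via (C,hash)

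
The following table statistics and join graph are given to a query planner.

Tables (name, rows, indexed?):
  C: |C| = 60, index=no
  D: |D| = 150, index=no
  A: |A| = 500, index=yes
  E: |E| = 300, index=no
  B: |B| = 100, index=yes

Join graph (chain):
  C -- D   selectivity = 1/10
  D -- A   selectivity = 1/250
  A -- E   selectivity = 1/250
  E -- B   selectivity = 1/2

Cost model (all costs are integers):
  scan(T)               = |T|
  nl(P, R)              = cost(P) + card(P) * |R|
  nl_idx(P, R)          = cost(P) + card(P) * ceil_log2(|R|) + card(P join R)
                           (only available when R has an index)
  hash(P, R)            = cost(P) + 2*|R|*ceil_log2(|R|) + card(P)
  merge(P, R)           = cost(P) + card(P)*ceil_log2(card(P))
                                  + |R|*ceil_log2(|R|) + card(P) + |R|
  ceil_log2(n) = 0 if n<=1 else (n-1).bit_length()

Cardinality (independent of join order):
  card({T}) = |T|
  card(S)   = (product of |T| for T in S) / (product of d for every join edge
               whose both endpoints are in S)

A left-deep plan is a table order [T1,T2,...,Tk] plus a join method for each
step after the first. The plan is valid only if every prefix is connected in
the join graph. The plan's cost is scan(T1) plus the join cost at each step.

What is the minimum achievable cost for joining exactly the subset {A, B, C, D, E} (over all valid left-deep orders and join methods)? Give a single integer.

11240

Selinger DP over subsets of {A,B,C,D,E}:
  {C}: scan cost=60, card=60
  {D}: scan cost=150, card=150
  {A}: scan cost=500, card=500
  {E}: scan cost=300, card=300
  {B}: scan cost=100, card=100
  {CD}: card=900; try (C,hash)→1020, (D,merge)→1830, (C,merge)→1920, (D,hash)→2520, (D,nl)→9060, (C,nl)→9150; best=1020 via (C,hash)
  {AD}: card=300; try (A,nl_idx)→1800, (D,hash)→3400, (A,merge)→6500, (D,merge)→6850, (A,hash)→9300, (A,nl)→75150 …(+1); best=1800 via (A,nl_idx)
  {AE}: card=600; try (A,nl_idx)→3600, (E,hash)→6400, (A,merge)→8300, (E,merge)→8500, (A,hash)→9600, (A,nl)→150300 …(+1); best=3600 via (A,nl_idx)
  {BE}: card=15000; try (B,hash)→2000, (E,merge)→3900, (B,merge)→4100, (E,hash)→5600, (B,nl_idx)→17400, (E,nl)→30100 …(+1); best=2000 via (B,hash)
  {ACD}: card=1800; try (C,hash)→2820, (C,merge)→5220, (A,hash)→10920, (A,nl_idx)→10920, (A,merge)→15920, (C,nl)→19800 …(+1); best=2820 via (C,hash)
  {ADE}: card=360; try (D,hash)→6600, (E,hash)→7500, (E,merge)→7800, (D,merge)→11550, (E,nl)→91800, (D,nl)→93600; best=6600 via (D,hash)
  {ABE}: card=30000; try (B,hash)→5600, (B,merge)→11000, (A,hash)→26000, (B,nl_idx)→37800, (B,nl)→63600, (A,nl_idx)→167000 …(+2); best=5600 via (B,hash)
  {ACDE}: card=2160; try (C,hash)→7680, (E,hash)→10020, (C,merge)→10620, (E,merge)→27420, (C,nl)→28200, (E,nl)→542820; best=7680 via (C,hash)
  {ABDE}: card=18000; try (B,hash)→8360, (B,merge)→11000, (B,nl_idx)→27120, (D,hash)→38000, (B,nl)→42600, (D,merge)→486950 …(+1); best=8360 via (B,hash)
  {ABCDE}: card=108000; try (B,hash)→11240, (C,hash)→27080, (B,merge)→36560, (B,nl_idx)→130800, (B,nl)→223680, (C,merge)→296780 …(+1); best=11240 via (B,hash)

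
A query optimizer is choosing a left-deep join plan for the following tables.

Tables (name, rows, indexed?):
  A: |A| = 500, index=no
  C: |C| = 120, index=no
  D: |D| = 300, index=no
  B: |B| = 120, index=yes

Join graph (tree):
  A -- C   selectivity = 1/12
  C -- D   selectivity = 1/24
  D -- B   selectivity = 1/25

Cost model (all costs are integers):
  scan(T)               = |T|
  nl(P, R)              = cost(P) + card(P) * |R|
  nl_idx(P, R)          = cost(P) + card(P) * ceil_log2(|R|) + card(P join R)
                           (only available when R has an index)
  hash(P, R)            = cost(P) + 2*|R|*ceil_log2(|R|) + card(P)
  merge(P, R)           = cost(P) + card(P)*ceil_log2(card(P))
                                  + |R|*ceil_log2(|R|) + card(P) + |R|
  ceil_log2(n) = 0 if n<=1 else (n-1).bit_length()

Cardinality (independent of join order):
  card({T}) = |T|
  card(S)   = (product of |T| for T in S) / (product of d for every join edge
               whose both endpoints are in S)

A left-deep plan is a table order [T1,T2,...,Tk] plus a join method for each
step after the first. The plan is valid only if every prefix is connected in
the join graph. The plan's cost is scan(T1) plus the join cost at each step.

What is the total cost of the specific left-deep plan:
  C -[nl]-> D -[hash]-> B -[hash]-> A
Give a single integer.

step 1: scan C: cost=120, card=120
step 2: join D via nl
    card(P join D) = 120*300/(24) = 1500
    cost = 120 + 120*300 = 36120
step 3: join B via hash
    card(P join B) = 1500*120/(25) = 7200
    cost = 36120 + 2*120*7 + 1500 = 39300
step 4: join A via hash
    card(P join A) = 7200*500/(12) = 300000
    cost = 39300 + 2*500*9 + 7200 = 55500

55500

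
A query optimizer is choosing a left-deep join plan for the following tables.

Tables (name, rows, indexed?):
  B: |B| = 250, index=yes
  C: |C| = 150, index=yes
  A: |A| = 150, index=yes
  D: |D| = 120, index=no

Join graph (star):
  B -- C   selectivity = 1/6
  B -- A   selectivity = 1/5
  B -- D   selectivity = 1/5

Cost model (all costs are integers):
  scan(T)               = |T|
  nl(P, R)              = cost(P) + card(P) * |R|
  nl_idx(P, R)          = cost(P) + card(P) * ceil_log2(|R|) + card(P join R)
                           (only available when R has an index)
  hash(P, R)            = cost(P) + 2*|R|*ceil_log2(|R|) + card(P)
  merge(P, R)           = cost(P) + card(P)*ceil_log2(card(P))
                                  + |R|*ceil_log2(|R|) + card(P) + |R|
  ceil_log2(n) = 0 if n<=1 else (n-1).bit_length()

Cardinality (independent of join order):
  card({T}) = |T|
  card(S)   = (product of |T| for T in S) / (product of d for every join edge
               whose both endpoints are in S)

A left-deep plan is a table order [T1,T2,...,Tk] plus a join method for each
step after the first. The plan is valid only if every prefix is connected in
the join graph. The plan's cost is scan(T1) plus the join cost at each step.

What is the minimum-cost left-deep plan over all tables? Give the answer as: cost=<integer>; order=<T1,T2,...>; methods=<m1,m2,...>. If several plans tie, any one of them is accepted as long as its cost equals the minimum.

cost=162980; order=B,D,C,A; methods=hash,hash,hash

Selinger DP (subsets sized 1..n):
  {B}: scan cost=250, card=250
  {C}: scan cost=150, card=150
  {A}: scan cost=150, card=150
  {D}: scan cost=120, card=120
  {BC}: card=6250; try (C,hash)→2900, (B,merge)→3750, (C,merge)→3850, (B,hash)→4300, (B,nl_idx)→7600, (C,nl_idx)→8500 …(+2); best=2900 via (C,hash)
  {AB}: card=7500; try (A,hash)→2900, (B,merge)→3750, (A,merge)→3850, (B,hash)→4300, (B,nl_idx)→8850, (A,nl_idx)→9750 …(+2); best=2900 via (A,hash)
  {BD}: card=6000; try (D,hash)→2180, (B,merge)→3330, (D,merge)→3460, (B,hash)→4240, (B,nl_idx)→7080, (B,nl)→30120 …(+1); best=2180 via (D,hash)
  {ABC}: card=187500; try (A,hash)→11550, (C,hash)→12800, (A,merge)→91750, (C,merge)→109250, (A,nl_idx)→240400, (C,nl_idx)→250400 …(+2); best=11550 via (A,hash)
  {BCD}: card=150000; try (C,hash)→10580, (D,hash)→10830, (C,merge)→87530, (D,merge)→91360, (C,nl_idx)→200180, (D,nl)→752900 …(+1); best=10580 via (C,hash)
  {ABD}: card=180000; try (A,hash)→10580, (D,hash)→12080, (A,merge)→87530, (D,merge)→108860, (A,nl_idx)→230180, (A,nl)→902180 …(+1); best=10580 via (A,hash)
  {ABCD}: card=4500000; try (A,hash)→162980, (C,hash)→192980, (D,hash)→200730, (A,merge)→2861930, (C,merge)→3431930, (D,merge)→3575010 …(+5); best=162980 via (A,hash)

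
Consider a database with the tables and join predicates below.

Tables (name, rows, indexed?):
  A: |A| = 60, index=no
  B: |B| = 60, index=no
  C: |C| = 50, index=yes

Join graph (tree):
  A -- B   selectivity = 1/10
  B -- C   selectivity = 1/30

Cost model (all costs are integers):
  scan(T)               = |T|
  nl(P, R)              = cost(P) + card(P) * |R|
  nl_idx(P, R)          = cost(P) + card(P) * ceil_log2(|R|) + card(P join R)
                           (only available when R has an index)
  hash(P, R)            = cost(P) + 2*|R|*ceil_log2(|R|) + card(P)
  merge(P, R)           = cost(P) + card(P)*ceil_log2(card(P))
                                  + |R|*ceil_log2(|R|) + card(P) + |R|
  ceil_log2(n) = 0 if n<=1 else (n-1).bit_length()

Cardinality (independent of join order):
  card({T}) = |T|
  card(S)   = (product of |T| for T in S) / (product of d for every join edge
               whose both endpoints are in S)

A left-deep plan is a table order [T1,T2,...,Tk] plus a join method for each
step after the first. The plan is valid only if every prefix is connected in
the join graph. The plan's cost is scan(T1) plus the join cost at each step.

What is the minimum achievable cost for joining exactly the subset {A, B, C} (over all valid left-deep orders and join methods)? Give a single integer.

1340

Selinger DP over subsets of {A,B,C}:
  {A}: scan cost=60, card=60
  {B}: scan cost=60, card=60
  {C}: scan cost=50, card=50
  {AB}: card=360; try (B,hash)→840, (A,hash)→840, (B,merge)→900, (A,merge)→900, (B,nl)→3660, (A,nl)→3660; best=840 via (B,hash)
  {BC}: card=100; try (C,nl_idx)→520, (C,hash)→720, (B,hash)→820, (B,merge)→820, (C,merge)→830, (B,nl)→3050 …(+1); best=520 via (C,nl_idx)
  {ABC}: card=600; try (A,hash)→1340, (A,merge)→1740, (C,hash)→1800, (C,nl_idx)→3600, (C,merge)→4790, (A,nl)→6520 …(+1); best=1340 via (A,hash)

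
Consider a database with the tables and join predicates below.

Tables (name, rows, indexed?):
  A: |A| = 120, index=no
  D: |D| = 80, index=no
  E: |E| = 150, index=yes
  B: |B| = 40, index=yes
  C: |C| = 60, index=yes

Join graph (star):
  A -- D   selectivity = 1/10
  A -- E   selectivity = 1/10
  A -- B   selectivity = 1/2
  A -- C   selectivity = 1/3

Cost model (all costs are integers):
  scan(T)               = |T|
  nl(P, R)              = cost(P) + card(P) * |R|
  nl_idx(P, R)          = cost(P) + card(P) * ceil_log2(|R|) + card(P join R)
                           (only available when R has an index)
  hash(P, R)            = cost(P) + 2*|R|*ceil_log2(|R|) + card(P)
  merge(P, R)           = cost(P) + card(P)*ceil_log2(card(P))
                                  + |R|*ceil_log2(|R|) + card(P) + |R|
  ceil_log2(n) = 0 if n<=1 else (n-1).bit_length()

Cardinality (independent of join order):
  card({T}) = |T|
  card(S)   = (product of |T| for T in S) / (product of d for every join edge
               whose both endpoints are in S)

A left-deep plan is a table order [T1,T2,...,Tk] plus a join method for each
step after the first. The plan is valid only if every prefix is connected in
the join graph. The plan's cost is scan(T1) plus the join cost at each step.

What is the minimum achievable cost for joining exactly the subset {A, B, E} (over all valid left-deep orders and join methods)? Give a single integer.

4260

Selinger DP over subsets of {A,B,E}:
  {A}: scan cost=120, card=120
  {E}: scan cost=150, card=150
  {B}: scan cost=40, card=40
  {AE}: card=1800; try (A,hash)→1980, (E,merge)→2430, (A,merge)→2460, (E,hash)→2640, (E,nl_idx)→2880, (E,nl)→18120 …(+1); best=1980 via (A,hash)
  {AB}: card=2400; try (B,hash)→720, (A,merge)→1280, (B,merge)→1360, (A,hash)→1760, (B,nl_idx)→3240, (A,nl)→4840 …(+1); best=720 via (B,hash)
  {ABE}: card=36000; try (B,hash)→4260, (E,hash)→5520, (B,merge)→23860, (E,merge)→33270, (B,nl_idx)→48780, (E,nl_idx)→55920 …(+2); best=4260 via (B,hash)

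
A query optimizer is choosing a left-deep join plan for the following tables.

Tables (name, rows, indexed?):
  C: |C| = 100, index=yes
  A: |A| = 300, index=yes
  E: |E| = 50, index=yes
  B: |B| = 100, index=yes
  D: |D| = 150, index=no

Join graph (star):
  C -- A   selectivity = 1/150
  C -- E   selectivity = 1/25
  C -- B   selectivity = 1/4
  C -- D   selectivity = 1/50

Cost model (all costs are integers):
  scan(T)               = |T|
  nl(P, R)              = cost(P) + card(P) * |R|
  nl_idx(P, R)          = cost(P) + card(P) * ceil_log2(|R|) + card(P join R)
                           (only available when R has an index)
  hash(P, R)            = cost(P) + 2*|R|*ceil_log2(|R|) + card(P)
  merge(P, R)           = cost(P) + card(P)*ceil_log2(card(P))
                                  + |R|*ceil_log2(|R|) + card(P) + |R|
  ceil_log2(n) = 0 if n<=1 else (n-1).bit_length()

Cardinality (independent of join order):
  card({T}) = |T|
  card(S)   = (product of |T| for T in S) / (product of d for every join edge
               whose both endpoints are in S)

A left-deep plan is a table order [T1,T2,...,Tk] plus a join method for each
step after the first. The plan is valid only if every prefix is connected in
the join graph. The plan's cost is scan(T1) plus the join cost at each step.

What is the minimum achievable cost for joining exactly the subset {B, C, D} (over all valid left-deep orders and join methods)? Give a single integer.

Selinger DP over subsets of {B,C,D}:
  {C}: scan cost=100, card=100
  {B}: scan cost=100, card=100
  {D}: scan cost=150, card=150
  {BC}: card=2500; try (C,hash)→1600, (B,hash)→1600, (C,merge)→1700, (B,merge)→1700, (C,nl_idx)→3300, (B,nl_idx)→3300 …(+2); best=1600 via (C,hash)
  {CD}: card=300; try (C,nl_idx)→1500, (C,hash)→1700, (D,merge)→2250, (C,merge)→2300, (D,hash)→2600, (D,nl)→15100 …(+1); best=1500 via (C,nl_idx)
  {BCD}: card=7500; try (B,hash)→3200, (B,merge)→5300, (D,hash)→6500, (B,nl_idx)→11100, (B,nl)→31500, (D,merge)→35450 …(+1); best=3200 via (B,hash)

3200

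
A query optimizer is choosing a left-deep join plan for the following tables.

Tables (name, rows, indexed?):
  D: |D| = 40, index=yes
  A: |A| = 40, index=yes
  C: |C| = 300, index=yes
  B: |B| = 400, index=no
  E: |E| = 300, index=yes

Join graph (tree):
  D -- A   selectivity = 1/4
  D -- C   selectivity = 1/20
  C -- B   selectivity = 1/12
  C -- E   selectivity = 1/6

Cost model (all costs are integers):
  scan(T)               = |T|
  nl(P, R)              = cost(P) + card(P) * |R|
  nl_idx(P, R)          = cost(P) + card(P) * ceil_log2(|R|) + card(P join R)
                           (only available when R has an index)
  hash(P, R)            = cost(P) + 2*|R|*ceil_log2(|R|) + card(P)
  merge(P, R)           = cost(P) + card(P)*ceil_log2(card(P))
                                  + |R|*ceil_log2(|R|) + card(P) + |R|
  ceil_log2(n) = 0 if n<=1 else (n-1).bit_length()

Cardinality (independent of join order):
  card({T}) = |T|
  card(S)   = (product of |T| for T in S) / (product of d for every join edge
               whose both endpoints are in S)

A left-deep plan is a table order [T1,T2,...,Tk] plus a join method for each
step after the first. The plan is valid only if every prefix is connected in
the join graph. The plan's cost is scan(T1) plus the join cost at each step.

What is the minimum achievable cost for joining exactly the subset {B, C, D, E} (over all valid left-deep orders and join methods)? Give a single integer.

34200

Selinger DP over subsets of {B,C,D,E}:
  {D}: scan cost=40, card=40
  {C}: scan cost=300, card=300
  {B}: scan cost=400, card=400
  {E}: scan cost=300, card=300
  {CD}: card=600; try (C,nl_idx)→1000, (D,hash)→1080, (D,nl_idx)→2700, (C,merge)→3320, (D,merge)→3580, (C,hash)→5480 …(+2); best=1000 via (C,nl_idx)
  {BC}: card=10000; try (C,hash)→6200, (B,merge)→7300, (C,merge)→7400, (B,hash)→7800, (C,nl_idx)→14000, (B,nl)→120300 …(+1); best=6200 via (C,hash)
  {CE}: card=15000; try (E,hash)→6000, (C,hash)→6000, (E,merge)→6300, (C,merge)→6300, (E,nl_idx)→18000, (C,nl_idx)→18000 …(+2); best=6000 via (E,hash)
  {BCD}: card=20000; try (B,hash)→8800, (B,merge)→11600, (D,hash)→16680, (D,nl_idx)→86200, (D,merge)→156480, (B,nl)→241000 …(+1); best=8800 via (B,hash)
  {CDE}: card=30000; try (E,hash)→7000, (E,merge)→10600, (D,hash)→21480, (E,nl_idx)→36400, (D,nl_idx)→126000, (E,nl)→181000 …(+2); best=7000 via (E,hash)
  {BCE}: card=500000; try (E,hash)→21600, (B,hash)→28200, (E,merge)→159200, (B,merge)→235000, (E,nl_idx)→596200, (E,nl)→3006200 …(+1); best=21600 via (E,hash)
  {BCDE}: card=1000000; try (E,hash)→34200, (B,hash)→44200, (E,merge)→331800, (B,merge)→491000, (D,hash)→522080, (E,nl_idx)→1188800 …(+5); best=34200 via (E,hash)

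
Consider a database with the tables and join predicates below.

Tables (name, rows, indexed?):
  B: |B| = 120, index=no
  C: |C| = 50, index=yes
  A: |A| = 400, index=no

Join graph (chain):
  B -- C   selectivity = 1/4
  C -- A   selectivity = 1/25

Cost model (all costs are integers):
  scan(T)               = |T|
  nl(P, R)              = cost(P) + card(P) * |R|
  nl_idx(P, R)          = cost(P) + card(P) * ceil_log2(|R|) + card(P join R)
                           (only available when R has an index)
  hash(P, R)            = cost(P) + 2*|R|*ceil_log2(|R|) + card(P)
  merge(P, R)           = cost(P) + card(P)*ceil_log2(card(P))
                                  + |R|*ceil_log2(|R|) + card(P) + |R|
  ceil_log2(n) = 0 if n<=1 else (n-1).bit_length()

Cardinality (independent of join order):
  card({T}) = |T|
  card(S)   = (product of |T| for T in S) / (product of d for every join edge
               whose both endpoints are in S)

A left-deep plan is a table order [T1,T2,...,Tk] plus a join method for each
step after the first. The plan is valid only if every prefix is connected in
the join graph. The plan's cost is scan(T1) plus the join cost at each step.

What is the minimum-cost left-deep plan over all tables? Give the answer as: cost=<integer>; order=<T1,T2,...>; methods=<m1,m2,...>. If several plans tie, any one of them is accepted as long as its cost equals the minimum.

Selinger DP (subsets sized 1..n):
  {B}: scan cost=120, card=120
  {C}: scan cost=50, card=50
  {A}: scan cost=400, card=400
  {BC}: card=1500; try (C,hash)→840, (B,merge)→1360, (C,merge)→1430, (B,hash)→1780, (C,nl_idx)→2340, (B,nl)→6050 …(+1); best=840 via (C,hash)
  {AC}: card=800; try (C,hash)→1400, (C,nl_idx)→3600, (A,merge)→4400, (C,merge)→4750, (A,hash)→7300, (A,nl)→20050 …(+1); best=1400 via (C,hash)
  {ABC}: card=24000; try (B,hash)→3880, (A,hash)→9540, (B,merge)→11160, (A,merge)→22840, (B,nl)→97400, (A,nl)→600840; best=3880 via (B,hash)

cost=3880; order=A,C,B; methods=hash,hash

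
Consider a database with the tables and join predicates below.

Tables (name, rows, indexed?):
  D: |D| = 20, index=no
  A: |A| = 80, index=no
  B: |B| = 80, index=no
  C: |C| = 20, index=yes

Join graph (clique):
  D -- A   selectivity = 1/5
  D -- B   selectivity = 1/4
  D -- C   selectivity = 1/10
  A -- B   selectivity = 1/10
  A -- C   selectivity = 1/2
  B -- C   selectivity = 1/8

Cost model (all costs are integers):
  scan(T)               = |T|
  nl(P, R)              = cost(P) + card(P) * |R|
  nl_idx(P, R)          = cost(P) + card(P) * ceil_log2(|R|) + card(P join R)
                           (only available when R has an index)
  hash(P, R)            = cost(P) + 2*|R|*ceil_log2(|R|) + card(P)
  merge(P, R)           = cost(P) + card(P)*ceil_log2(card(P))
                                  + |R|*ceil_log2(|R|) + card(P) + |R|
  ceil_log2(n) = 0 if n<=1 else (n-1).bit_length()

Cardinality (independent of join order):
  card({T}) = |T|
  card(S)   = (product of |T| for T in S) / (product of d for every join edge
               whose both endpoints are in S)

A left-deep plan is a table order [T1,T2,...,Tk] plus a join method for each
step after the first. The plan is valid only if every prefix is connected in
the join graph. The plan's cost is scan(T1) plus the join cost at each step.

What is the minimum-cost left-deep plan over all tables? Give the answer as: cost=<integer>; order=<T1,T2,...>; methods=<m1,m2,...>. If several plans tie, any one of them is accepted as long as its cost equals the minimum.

Selinger DP (subsets sized 1..n):
  {D}: scan cost=20, card=20
  {A}: scan cost=80, card=80
  {B}: scan cost=80, card=80
  {C}: scan cost=20, card=20
  {AD}: card=320; try (D,hash)→360, (A,merge)→780, (D,merge)→840, (A,hash)→1160, (A,nl)→1620, (D,nl)→1680; best=360 via (D,hash)
  {BD}: card=400; try (D,hash)→360, (B,merge)→780, (D,merge)→840, (B,hash)→1160, (B,nl)→1620, (D,nl)→1680; best=360 via (D,hash)
  {CD}: card=40; try (C,nl_idx)→160, (D,hash)→240, (C,hash)→240, (D,merge)→260, (C,merge)→260, (D,nl)→420 …(+1); best=160 via (C,nl_idx)
  {AB}: card=640; try (B,hash)→1280, (A,hash)→1280, (B,merge)→1360, (A,merge)→1360, (B,nl)→6480, (A,nl)→6480; best=1280 via (B,hash)
  {AC}: card=800; try (C,hash)→360, (A,merge)→780, (C,merge)→840, (A,hash)→1160, (C,nl_idx)→1280, (A,nl)→1620 …(+1); best=360 via (C,hash)
  {BC}: card=200; try (C,hash)→360, (C,nl_idx)→680, (B,merge)→780, (C,merge)→840, (B,hash)→1160, (B,nl)→1620 …(+1); best=360 via (C,hash)
  {ABD}: card=640; try (B,hash)→1800, (A,hash)→1880, (D,hash)→2120, (B,merge)→4200, (A,merge)→5000, (D,merge)→8440 …(+3); best=1800 via (B,hash)
  {ACD}: card=320; try (C,hash)→880, (A,merge)→1080, (A,hash)→1320, (D,hash)→1360, (C,nl_idx)→2280, (A,nl)→3360 …(+4); best=880 via (C,hash)
  {BCD}: card=100; try (D,hash)→760, (C,hash)→960, (B,merge)→1080, (B,hash)→1320, (D,merge)→2280, (C,nl_idx)→2460 …(+4); best=760 via (D,hash)
  {ABC}: card=800; try (A,hash)→1680, (C,hash)→2120, (B,hash)→2280, (A,merge)→2800, (C,nl_idx)→5280, (C,merge)→8440 …(+4); best=1680 via (A,hash)
  {ABCD}: card=80; try (A,hash)→1980, (A,merge)→2200, (B,hash)→2320, (C,hash)→2640, (D,hash)→2680, (B,merge)→4720 …(+7); best=1980 via (A,hash)

cost=1980; order=B,C,D,A; methods=hash,hash,hash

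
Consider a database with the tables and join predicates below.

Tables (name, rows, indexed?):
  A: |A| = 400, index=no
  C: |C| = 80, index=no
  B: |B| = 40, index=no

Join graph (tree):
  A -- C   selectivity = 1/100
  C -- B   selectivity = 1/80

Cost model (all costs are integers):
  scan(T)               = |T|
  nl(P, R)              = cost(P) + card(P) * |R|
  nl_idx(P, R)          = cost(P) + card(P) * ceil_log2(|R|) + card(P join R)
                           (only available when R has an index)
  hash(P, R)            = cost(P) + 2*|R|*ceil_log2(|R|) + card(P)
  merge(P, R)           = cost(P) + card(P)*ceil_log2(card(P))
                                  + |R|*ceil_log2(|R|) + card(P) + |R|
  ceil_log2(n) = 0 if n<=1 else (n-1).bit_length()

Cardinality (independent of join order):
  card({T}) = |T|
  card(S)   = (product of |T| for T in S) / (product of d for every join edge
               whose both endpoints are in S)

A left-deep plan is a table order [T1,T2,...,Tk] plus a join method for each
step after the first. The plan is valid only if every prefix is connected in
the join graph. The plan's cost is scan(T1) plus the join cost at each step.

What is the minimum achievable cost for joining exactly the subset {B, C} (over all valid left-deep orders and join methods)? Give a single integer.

640

Selinger DP over subsets of {B,C}:
  {C}: scan cost=80, card=80
  {B}: scan cost=40, card=40
  {BC}: card=40; try (B,hash)→640, (C,merge)→960, (B,merge)→1000, (C,hash)→1200, (C,nl)→3240, (B,nl)→3280; best=640 via (B,hash)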